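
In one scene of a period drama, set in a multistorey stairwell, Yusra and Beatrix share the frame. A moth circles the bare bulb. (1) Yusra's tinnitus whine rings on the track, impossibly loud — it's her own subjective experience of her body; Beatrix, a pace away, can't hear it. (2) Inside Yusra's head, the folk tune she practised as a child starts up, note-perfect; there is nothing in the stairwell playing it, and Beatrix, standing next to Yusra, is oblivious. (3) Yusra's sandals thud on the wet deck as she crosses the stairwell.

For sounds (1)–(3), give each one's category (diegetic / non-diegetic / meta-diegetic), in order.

meta-diegetic, meta-diegetic, diegetic

(1) point-of-audition from inside Yusra's body; not a sound in the room → meta-diegetic.
Sound (2): remembered music, private to Yusra — Beatrix is oblivious because it isn't in the room, so meta-diegetic.
(3) a character's body making contact with the set — an in-world sound → diegetic.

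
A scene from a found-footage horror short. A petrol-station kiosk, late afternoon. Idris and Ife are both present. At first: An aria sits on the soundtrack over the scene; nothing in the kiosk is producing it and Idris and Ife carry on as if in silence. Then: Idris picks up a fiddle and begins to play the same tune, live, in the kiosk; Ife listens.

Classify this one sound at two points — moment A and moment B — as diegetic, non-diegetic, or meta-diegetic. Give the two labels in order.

Moment A: no in-world source exists and no character can hear it — underscore → non-diegetic.
Moment B: a fiddle is now a real source in the story world and the characters hear it → diegetic.

non-diegetic, diegetic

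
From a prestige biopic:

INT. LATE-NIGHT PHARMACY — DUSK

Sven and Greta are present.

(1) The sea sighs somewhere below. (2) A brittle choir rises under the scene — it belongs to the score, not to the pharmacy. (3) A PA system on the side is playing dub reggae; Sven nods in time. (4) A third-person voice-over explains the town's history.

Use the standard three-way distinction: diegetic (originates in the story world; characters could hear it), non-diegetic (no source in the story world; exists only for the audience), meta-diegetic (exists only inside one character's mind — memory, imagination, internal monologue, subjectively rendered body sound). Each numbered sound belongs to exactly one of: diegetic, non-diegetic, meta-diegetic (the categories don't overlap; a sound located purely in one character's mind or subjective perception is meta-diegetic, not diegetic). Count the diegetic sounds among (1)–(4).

(1) ambient/room sound belonging to the story's physical space → diegetic.
Sound (2): score with no on-screen or off-screen source; it exists for the audience alone, so non-diegetic.
Sound (3): the music comes from an on-screen device that Sven responds to, so diegetic.
Sound (4): commentary laid over the scene from outside the fiction, so non-diegetic.
Diegetic: (1), (3) — that's 2.

2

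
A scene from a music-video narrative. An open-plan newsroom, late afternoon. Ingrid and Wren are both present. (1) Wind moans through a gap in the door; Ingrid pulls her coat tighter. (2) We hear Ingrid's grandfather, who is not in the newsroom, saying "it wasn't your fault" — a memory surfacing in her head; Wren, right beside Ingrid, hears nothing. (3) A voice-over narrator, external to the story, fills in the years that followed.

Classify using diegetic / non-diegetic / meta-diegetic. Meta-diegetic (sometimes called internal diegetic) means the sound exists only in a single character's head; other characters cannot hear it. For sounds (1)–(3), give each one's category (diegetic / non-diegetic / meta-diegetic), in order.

(1) wind is part of the location's real environment → diegetic.
(2) is meta-diegetic: a remembered line, private to Ingrid — not present in the room, not audible to Wren.
Sound (3): commentary laid over the scene from outside the fiction, so non-diegetic.

diegetic, meta-diegetic, non-diegetic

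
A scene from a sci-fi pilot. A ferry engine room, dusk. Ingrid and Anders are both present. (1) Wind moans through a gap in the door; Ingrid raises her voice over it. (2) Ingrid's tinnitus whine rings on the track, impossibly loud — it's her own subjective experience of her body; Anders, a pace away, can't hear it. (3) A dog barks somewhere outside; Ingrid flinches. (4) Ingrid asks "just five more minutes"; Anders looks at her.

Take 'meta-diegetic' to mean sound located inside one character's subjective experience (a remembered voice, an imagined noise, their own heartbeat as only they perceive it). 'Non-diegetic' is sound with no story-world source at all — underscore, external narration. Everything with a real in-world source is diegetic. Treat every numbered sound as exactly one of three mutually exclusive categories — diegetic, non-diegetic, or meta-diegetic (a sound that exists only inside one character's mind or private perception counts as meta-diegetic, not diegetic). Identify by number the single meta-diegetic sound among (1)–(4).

(1) ambient/room sound belonging to the story's physical space → diegetic.
Sound (2): a subjective body sound — Ingrid's private perception, inaudible to Anders, so meta-diegetic.
(3) the sound comes from a dog physically present in the location → diegetic.
(4) on-screen dialogue — Ingrid speaks and Anders is there to hear → diegetic.
Only (2) is meta-diegetic.

2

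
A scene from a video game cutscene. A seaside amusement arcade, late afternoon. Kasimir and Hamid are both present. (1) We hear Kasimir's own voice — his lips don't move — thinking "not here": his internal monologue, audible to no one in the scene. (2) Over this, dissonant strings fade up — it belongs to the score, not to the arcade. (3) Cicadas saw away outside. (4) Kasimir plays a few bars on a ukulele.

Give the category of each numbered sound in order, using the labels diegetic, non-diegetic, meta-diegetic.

(1) internal monologue — inside Kasimir's mind, not spoken into the scene → meta-diegetic.
(2) it has no source in the story world and no character can hear it — it's underscore → non-diegetic.
(3) it's the actual ambient sound of the location → diegetic.
(4) Kasimir is producing the music live, in the story world → diegetic.

meta-diegetic, non-diegetic, diegetic, diegetic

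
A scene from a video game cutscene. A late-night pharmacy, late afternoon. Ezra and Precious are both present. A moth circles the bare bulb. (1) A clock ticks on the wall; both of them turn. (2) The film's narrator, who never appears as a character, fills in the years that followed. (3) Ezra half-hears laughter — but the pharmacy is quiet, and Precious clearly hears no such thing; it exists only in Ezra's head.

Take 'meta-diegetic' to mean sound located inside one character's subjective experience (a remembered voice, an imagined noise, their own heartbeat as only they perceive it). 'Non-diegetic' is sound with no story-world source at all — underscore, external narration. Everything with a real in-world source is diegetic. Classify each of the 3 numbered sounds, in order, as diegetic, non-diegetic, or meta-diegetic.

(1) is diegetic: an in-world source (a clock); characters could hear it.
(2) is non-diegetic: commentary laid over the scene from outside the fiction.
Sound (3): Ezra alone 'hears' it — an imagined sound, not present in the space, so meta-diegetic.

diegetic, non-diegetic, meta-diegetic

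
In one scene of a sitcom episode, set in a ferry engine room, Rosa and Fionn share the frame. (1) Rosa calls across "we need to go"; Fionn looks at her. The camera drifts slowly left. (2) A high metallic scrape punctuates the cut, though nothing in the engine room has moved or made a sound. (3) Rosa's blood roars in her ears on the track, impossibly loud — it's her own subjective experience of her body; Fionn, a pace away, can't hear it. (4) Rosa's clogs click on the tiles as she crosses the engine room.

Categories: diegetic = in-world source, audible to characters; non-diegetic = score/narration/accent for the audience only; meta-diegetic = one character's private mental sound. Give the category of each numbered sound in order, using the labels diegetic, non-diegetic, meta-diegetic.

diegetic, non-diegetic, meta-diegetic, diegetic

Sound (1): Rosa is a character speaking aloud in the scene, so diegetic.
(2) is non-diegetic: it's a sound-design accent with no in-world source; no one in the scene can hear it.
Sound (3): point-of-audition from inside Rosa's body; not a sound in the room, so meta-diegetic.
Sound (4): a character's body making contact with the set — an in-world sound, so diegetic.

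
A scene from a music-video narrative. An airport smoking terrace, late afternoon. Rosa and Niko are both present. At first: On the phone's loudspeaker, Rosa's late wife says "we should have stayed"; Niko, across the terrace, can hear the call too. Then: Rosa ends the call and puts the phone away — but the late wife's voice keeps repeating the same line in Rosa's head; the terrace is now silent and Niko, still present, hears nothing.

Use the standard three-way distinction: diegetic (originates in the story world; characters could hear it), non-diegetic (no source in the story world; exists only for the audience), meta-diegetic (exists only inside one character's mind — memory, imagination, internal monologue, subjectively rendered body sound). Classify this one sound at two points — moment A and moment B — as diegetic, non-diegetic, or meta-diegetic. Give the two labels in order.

Moment A: the loudspeaker is an in-world source; both Rosa and Niko hear the call → diegetic.
Moment B: with the phone off, the voice continues only as Rosa's private mental replay — Niko can't hear it → meta-diegetic.

diegetic, meta-diegetic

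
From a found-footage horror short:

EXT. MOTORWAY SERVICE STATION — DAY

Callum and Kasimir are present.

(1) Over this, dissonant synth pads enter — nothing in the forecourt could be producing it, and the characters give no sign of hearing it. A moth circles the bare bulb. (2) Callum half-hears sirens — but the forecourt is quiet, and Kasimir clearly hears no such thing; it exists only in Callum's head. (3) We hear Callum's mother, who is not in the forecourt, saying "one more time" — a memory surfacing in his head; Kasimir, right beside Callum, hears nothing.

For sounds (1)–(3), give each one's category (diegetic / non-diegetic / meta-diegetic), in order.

non-diegetic, meta-diegetic, meta-diegetic

(1) is non-diegetic: it has no source in the story world and no character can hear it — it's underscore.
(2) Callum alone 'hears' it — an imagined sound, not present in the space → meta-diegetic.
(3) is meta-diegetic: the voice is a memory playing only inside Callum's mind; Kasimir can't hear it.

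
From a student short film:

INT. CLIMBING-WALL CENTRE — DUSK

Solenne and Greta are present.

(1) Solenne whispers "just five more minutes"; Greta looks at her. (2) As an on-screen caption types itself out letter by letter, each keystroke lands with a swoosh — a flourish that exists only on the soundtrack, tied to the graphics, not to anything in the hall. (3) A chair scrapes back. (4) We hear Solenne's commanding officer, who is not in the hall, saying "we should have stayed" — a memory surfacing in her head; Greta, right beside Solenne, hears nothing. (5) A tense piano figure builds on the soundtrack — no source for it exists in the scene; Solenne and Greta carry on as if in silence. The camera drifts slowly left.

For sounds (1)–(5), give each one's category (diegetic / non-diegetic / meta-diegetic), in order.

diegetic, non-diegetic, diegetic, meta-diegetic, non-diegetic

(1) is diegetic: on-screen dialogue — Solenne speaks and Greta is there to hear.
(2) it accompanies on-screen graphics, not anything inside the story world → non-diegetic.
(3) an in-world source (a chair); characters could hear it → diegetic.
Sound (4): it's Solenne's recollection rendered as sound; the other character can't hear it, so meta-diegetic.
(5) score with no on-screen or off-screen source; it exists for the audience alone → non-diegetic.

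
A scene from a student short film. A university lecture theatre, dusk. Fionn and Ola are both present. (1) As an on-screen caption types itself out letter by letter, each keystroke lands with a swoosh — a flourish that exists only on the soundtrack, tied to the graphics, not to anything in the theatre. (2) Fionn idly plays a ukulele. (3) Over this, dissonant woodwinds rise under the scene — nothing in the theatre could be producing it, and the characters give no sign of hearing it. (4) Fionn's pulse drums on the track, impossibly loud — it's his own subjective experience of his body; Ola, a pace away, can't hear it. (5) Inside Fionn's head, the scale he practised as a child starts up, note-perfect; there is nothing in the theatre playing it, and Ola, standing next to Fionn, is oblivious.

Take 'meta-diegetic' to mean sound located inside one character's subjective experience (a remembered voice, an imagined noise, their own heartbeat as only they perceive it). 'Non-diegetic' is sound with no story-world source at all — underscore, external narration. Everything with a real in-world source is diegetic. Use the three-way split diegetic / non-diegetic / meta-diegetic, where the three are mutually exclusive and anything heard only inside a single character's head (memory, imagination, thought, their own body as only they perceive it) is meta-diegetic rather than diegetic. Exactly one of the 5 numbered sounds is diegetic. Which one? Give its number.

(1) the caption isn't part of the story world, so neither is the sound tied to it → non-diegetic.
(2) Fionn is producing the music live, in the story world → diegetic.
(3) score with no on-screen or off-screen source; it exists for the audience alone → non-diegetic.
Sound (4): it's Fionn's internal bodily sensation rendered as sound; only Fionn 'hears' it, so meta-diegetic.
(5) is meta-diegetic: the music is a memory playing inside Fionn's mind alone; no real-world source, Ola can't hear it.
Only (2) is diegetic.

2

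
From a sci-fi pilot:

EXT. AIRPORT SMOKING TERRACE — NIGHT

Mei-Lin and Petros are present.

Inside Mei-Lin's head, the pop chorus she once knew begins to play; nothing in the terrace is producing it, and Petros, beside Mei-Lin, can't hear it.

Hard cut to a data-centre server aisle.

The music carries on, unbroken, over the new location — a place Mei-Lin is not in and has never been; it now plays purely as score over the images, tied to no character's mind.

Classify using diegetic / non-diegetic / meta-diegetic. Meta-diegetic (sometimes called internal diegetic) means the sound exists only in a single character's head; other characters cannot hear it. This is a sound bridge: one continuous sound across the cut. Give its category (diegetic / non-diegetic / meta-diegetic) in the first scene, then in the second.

meta-diegetic, non-diegetic

Scene one: the music exists only inside Mei-Lin's mind; Petros can't hear it → meta-diegetic.
Scene two: it's detached from Mei-Lin entirely and plays over unrelated images with no in-world source — conventional underscore → non-diegetic.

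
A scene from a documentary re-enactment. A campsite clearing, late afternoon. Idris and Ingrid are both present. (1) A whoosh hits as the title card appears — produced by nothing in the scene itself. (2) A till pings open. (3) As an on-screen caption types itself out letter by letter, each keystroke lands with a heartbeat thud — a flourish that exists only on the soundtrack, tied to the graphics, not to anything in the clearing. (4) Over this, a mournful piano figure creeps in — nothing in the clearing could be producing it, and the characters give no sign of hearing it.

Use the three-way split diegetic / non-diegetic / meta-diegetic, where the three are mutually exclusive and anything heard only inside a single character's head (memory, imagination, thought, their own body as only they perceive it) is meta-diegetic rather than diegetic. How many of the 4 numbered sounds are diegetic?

1

(1) is non-diegetic: it's a sound-design accent with no in-world source; no one in the scene can hear it.
(2) is diegetic: a till is a real object/event in the scene's world.
(3) is non-diegetic: it accompanies on-screen graphics, not anything inside the story world.
(4) it has no source in the story world and no character can hear it — it's underscore → non-diegetic.
Diegetic: (2) — that's 1.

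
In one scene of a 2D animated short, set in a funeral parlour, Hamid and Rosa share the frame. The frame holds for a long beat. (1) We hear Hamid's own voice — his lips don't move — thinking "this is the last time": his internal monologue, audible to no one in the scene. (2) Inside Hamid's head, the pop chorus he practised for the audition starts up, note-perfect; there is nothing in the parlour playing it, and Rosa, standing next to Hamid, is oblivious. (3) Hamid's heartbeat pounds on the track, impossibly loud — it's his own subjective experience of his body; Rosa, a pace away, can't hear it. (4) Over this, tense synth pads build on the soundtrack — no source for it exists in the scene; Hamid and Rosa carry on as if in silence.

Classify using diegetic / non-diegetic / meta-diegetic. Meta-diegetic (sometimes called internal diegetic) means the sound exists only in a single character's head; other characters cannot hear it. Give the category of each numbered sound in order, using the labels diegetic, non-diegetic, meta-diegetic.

meta-diegetic, meta-diegetic, meta-diegetic, non-diegetic

(1) internal monologue — inside Hamid's mind, not spoken into the scene → meta-diegetic.
(2) remembered music, private to Hamid — Rosa is oblivious because it isn't in the room → meta-diegetic.
Sound (3): point-of-audition from inside Hamid's body; not a sound in the room, so meta-diegetic.
(4) score with no on-screen or off-screen source; it exists for the audience alone → non-diegetic.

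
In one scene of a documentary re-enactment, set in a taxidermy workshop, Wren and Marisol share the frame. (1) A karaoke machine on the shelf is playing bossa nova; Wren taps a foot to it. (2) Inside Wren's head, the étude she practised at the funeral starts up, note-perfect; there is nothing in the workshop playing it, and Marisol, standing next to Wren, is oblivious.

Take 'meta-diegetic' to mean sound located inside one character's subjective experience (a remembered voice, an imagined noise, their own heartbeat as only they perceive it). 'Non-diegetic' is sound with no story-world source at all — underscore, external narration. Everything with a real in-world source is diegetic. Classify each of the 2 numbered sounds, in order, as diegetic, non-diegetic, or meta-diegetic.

diegetic, meta-diegetic

(1) the music comes from an on-screen device that Wren responds to → diegetic.
(2) is meta-diegetic: the music is a memory playing inside Wren's mind alone; no real-world source, Marisol can't hear it.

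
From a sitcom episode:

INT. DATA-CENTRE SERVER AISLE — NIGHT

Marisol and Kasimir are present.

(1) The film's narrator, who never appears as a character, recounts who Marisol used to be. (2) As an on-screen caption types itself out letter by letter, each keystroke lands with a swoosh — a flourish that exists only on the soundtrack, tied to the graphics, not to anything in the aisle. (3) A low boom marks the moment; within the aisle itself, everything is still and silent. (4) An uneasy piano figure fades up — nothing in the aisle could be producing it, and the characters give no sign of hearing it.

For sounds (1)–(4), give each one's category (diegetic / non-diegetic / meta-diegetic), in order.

non-diegetic, non-diegetic, non-diegetic, non-diegetic

(1) is non-diegetic: commentary laid over the scene from outside the fiction.
(2) is non-diegetic: the caption isn't part of the story world, so neither is the sound tied to it.
Sound (3): an editorial stinger — it belongs to the cut, not the story world, so non-diegetic.
Sound (4): nothing in the aisle produces it and the characters don't hear it — pure soundtrack, so non-diegetic.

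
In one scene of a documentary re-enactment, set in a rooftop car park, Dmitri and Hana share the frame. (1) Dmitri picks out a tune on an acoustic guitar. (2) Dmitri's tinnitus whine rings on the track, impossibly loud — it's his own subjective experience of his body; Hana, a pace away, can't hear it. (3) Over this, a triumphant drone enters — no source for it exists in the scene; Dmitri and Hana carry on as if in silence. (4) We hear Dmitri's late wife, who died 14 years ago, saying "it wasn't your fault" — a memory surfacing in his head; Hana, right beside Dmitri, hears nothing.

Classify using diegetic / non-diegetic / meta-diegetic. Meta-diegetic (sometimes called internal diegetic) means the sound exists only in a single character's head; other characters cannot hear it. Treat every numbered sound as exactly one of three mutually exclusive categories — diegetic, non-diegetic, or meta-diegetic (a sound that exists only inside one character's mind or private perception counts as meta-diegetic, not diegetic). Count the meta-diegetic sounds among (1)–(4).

2

(1) is diegetic: the instrument and the performer are both in the scene.
(2) is meta-diegetic: a subjective body sound — Dmitri's private perception, inaudible to Hana.
(3) nothing in the car park produces it and the characters don't hear it — pure soundtrack → non-diegetic.
(4) the voice is a memory playing only inside Dmitri's mind; Hana can't hear it → meta-diegetic.
Meta-diegetic: (2), (4) — that's 2.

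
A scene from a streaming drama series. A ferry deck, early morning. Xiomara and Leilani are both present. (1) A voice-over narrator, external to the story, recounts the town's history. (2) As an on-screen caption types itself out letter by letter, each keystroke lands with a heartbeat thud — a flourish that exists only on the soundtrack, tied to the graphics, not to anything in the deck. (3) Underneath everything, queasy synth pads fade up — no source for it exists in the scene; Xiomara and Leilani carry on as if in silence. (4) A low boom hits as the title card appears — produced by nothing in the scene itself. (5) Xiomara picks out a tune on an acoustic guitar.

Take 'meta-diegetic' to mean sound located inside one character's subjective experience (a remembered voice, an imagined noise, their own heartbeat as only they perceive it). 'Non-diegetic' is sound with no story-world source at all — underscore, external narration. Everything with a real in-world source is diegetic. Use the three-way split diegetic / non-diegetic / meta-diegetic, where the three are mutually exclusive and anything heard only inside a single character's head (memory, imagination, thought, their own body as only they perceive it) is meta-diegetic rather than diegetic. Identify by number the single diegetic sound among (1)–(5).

(1) is non-diegetic: the narrator exists outside the story world, addressing only the audience.
Sound (2): it accompanies on-screen graphics, not anything inside the story world, so non-diegetic.
Sound (3): score with no on-screen or off-screen source; it exists for the audience alone, so non-diegetic.
Sound (4): an editorial stinger — it belongs to the cut, not the story world, so non-diegetic.
Sound (5): Xiomara is producing the music live, in the story world, so diegetic.
Only (5) is diegetic.

5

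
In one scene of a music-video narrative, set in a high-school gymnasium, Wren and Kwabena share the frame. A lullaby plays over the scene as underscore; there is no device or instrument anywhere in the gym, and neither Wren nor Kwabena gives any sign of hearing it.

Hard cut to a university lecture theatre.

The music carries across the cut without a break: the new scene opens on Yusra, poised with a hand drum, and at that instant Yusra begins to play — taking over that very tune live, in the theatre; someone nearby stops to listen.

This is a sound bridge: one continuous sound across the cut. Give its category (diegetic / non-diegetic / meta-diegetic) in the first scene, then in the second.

non-diegetic, diegetic

Scene one: there's no in-world source anywhere and no character hears it — underscore for the audience only → non-diegetic.
Scene two: from the moment Yusra starts playing, the tune is being performed on a hand drum inside the story world and another character hears it → diegetic.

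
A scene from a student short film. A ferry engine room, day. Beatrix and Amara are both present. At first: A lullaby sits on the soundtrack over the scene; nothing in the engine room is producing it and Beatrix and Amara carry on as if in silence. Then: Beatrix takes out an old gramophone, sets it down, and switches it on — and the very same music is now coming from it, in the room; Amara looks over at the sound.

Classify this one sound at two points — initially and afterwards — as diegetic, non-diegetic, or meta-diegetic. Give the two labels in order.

non-diegetic, diegetic

Initially: no in-world source exists and no character can hear it — underscore → non-diegetic.
Afterwards: an old gramophone is now a real source in the story world and the characters hear it → diegetic.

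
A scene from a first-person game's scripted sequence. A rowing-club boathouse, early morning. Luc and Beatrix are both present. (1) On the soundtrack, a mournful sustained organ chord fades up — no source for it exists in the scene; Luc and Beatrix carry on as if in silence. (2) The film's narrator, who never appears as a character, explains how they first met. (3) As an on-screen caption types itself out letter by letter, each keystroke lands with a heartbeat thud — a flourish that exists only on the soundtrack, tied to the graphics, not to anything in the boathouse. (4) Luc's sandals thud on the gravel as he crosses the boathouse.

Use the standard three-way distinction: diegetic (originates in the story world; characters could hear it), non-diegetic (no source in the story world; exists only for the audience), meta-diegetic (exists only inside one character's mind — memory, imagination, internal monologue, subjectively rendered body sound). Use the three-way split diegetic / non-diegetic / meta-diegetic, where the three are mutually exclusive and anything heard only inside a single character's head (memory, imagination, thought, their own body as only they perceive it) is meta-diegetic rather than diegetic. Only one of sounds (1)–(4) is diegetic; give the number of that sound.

(1) is non-diegetic: score with no on-screen or off-screen source; it exists for the audience alone.
(2) is non-diegetic: external voice-over — not a character, not heard by anyone in the scene.
(3) is non-diegetic: the caption isn't part of the story world, so neither is the sound tied to it.
Sound (4): a character's body making contact with the set — an in-world sound, so diegetic.
Only (4) is diegetic.

4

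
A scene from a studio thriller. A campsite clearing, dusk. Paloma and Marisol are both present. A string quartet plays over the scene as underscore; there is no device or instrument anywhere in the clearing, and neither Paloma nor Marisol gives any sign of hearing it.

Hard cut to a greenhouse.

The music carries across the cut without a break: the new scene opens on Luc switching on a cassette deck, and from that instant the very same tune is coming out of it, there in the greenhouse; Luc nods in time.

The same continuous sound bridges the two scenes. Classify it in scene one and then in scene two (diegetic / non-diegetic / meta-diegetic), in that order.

Scene one: there's no in-world source anywhere and no character hears it — underscore for the audience only → non-diegetic.
Scene two: once Luc turns on a cassette deck, the music has a real source in the story world and Luc reacts to it → diegetic.

non-diegetic, diegetic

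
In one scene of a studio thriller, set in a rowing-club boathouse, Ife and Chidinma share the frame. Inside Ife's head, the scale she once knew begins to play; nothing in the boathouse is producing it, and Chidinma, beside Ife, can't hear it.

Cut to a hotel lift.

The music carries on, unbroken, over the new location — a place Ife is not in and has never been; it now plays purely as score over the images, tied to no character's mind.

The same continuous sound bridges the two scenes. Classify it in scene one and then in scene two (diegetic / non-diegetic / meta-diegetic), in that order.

Scene one: the music exists only inside Ife's mind; Chidinma can't hear it → meta-diegetic.
Scene two: it's detached from Ife entirely and plays over unrelated images with no in-world source — conventional underscore → non-diegetic.

meta-diegetic, non-diegetic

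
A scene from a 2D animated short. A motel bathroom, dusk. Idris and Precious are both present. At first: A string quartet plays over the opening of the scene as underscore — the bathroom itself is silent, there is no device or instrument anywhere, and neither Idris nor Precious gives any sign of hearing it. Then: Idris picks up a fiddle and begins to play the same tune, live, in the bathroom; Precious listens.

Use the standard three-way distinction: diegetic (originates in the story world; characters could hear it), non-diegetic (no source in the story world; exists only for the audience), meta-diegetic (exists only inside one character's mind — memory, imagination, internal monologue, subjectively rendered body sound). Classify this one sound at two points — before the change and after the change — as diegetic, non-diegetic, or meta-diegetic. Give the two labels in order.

Before the change: no in-world source exists and no character can hear it — underscore → non-diegetic.
After the change: a fiddle is now a real source in the story world and the characters hear it → diegetic.

non-diegetic, diegetic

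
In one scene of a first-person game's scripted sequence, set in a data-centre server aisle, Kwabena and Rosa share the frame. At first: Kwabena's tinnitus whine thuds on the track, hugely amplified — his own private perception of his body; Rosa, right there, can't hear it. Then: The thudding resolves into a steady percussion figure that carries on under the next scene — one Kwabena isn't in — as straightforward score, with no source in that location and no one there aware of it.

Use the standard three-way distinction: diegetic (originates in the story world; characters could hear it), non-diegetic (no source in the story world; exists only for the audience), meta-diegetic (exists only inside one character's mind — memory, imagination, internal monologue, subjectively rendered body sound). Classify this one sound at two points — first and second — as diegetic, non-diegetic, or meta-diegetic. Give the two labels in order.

First: it's Kwabena's subjective body sound, inaudible to Rosa → meta-diegetic.
Second: detached from Kwabena and playing as sourceless score over a scene he isn't in — for the audience only → non-diegetic.

meta-diegetic, non-diegetic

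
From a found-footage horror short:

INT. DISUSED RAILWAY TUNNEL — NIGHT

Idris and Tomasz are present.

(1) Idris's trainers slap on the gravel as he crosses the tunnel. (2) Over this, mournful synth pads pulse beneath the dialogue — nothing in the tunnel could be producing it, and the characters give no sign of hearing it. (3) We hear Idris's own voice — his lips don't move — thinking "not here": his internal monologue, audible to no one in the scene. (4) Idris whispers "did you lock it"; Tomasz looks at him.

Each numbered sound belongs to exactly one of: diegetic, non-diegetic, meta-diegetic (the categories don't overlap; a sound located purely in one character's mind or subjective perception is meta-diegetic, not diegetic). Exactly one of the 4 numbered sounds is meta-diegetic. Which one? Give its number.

3

Sound (1): Idris's footsteps are produced in the story world, so diegetic.
(2) nothing in the tunnel produces it and the characters don't hear it — pure soundtrack → non-diegetic.
(3) it's Idris's unspoken thought, heard only by the audience via his subjectivity → meta-diegetic.
Sound (4): spoken by a character present in the story world, so diegetic.
Only (3) is meta-diegetic.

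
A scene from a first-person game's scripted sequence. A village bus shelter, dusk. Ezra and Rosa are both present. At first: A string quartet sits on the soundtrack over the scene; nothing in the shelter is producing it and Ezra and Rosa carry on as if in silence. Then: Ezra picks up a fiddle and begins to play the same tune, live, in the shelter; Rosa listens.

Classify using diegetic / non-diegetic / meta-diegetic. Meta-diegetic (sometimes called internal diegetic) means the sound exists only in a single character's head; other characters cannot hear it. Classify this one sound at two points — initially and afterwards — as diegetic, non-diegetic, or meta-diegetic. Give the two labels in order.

Initially: no in-world source exists and no character can hear it — underscore → non-diegetic.
Afterwards: a fiddle is now a real source in the story world and the characters hear it → diegetic.

non-diegetic, diegetic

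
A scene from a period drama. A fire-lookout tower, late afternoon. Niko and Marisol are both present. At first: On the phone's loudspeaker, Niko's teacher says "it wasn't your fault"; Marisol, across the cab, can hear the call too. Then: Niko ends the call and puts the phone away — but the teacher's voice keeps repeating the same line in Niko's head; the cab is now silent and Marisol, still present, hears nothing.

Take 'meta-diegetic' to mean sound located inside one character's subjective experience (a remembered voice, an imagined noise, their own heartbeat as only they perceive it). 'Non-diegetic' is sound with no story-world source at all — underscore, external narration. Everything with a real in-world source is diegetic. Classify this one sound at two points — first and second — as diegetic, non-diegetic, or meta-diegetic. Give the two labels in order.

diegetic, meta-diegetic

First: the loudspeaker is an in-world source; both Niko and Marisol hear the call → diegetic.
Second: with the phone off, the voice continues only as Niko's private mental replay — Marisol can't hear it → meta-diegetic.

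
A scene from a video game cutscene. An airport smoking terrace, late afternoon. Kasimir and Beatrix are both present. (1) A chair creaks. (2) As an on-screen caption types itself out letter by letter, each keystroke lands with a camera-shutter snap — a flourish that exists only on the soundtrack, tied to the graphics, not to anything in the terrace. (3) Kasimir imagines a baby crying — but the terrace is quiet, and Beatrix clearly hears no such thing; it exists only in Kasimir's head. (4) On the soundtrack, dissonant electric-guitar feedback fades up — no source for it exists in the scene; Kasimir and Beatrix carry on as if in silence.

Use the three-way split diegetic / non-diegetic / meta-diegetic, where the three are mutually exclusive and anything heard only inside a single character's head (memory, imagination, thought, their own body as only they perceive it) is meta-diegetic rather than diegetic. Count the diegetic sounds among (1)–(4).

1

(1) is diegetic: a chair is a real object/event in the scene's world.
Sound (2): it accompanies on-screen graphics, not anything inside the story world, so non-diegetic.
(3) is meta-diegetic: the sound is imagined by Kasimir; nothing in the story world is producing it and Beatrix can't hear it.
Sound (4): score with no on-screen or off-screen source; it exists for the audience alone, so non-diegetic.
So 1 of the 4 is diegetic: (1).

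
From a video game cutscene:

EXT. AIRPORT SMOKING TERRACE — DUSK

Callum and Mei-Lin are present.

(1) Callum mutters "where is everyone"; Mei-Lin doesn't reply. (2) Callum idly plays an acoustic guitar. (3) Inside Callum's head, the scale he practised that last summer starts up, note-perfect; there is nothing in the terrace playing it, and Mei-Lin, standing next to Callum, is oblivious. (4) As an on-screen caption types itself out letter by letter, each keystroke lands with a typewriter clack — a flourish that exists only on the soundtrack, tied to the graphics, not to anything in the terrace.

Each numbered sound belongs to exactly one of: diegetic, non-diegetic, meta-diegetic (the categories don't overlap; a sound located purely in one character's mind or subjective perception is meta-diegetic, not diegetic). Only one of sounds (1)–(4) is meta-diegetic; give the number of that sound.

3

Sound (1): on-screen dialogue — Callum speaks and Mei-Lin is there to hear, so diegetic.
(2) is diegetic: the instrument and the performer are both in the scene.
(3) is meta-diegetic: remembered music, private to Callum — Mei-Lin is oblivious because it isn't in the room.
(4) sound married to a title/caption — outside the diegesis by definition → non-diegetic.
Only (3) is meta-diegetic.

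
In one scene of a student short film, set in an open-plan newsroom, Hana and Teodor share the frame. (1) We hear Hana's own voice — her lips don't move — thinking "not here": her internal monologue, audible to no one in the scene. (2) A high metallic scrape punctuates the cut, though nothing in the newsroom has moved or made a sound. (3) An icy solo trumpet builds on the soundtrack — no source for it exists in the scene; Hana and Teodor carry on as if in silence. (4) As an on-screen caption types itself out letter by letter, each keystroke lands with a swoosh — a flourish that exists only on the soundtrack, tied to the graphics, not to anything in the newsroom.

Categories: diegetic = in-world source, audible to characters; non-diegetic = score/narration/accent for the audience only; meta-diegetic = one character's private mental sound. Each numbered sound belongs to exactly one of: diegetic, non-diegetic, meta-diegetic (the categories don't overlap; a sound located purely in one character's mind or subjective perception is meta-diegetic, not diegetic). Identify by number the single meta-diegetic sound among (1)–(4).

1

Sound (1): internal monologue — inside Hana's mind, not spoken into the scene, so meta-diegetic.
Sound (2): nothing in the scene produces it; it's an accent added for the audience, so non-diegetic.
Sound (3): score with no on-screen or off-screen source; it exists for the audience alone, so non-diegetic.
(4) the caption isn't part of the story world, so neither is the sound tied to it → non-diegetic.
Only (1) is meta-diegetic.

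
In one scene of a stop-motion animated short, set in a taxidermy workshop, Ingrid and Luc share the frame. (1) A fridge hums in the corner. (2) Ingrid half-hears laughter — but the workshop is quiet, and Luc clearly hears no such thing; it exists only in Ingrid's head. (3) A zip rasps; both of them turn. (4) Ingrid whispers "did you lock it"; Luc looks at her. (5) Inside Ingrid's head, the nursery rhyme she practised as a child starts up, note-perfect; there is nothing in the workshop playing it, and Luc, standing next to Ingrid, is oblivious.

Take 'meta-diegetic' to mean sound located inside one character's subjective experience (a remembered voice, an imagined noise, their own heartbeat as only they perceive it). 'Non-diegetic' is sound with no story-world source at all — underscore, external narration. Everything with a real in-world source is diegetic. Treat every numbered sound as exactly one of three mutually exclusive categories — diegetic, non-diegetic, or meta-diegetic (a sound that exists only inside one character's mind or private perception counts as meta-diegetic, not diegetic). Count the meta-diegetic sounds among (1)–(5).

Sound (1): a fridge is part of the location's real environment, so diegetic.
(2) subjective to Ingrid: the workshop is silent and Luc hears nothing → meta-diegetic.
(3) a zip is a real object/event in the scene's world → diegetic.
(4) spoken by a character present in the story world → diegetic.
(5) is meta-diegetic: remembered music, private to Ingrid — Luc is oblivious because it isn't in the room.
So 2 of the 5 are meta-diegetic: (2), (5).

2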